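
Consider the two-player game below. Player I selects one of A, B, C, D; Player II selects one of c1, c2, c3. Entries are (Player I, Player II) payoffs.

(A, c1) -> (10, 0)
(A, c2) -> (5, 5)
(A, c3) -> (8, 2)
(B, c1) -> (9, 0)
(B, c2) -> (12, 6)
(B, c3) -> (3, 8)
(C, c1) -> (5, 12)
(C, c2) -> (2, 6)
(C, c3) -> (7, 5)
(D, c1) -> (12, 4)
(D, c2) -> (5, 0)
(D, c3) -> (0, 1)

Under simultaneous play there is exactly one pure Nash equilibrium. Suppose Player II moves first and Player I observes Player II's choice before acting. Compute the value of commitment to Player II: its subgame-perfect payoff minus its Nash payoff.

2

Work backward from Player I's decision.
- c1: BR = D, leader payoff 4.
- c2: BR = B, leader payoff 6.
- c3: BR = A, leader payoff 2.
Maximizing over 4, 6, 2, Player II chooses c2. Subgame-perfect outcome: (B, c2) with payoffs (12, 6).
Under simultaneous play:
Player I's best replies: c1→D; c2→B; c3→A.
Player II's best replies: A→c2; B→c3; C→c1; D→c1.
The unique mutual best reply is (D, c1), giving (12, 4).
Player II's commitment gain: 6 − 4 = 2.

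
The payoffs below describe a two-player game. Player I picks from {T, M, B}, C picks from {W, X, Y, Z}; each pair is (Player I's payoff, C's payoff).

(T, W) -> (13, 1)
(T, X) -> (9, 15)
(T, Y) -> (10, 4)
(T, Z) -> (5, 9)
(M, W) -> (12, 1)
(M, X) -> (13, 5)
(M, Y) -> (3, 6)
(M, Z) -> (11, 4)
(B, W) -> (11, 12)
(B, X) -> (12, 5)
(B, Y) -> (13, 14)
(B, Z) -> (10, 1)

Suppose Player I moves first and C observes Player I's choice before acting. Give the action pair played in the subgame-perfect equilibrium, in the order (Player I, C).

(B, Y)

Work backward from C's decision.
- T: BR = X, leader payoff 9.
- M: BR = Y, leader payoff 3.
- B: BR = Y, leader payoff 13.
Player I's induced payoffs are 9, 3, 13, so Player I commits to B. Subgame-perfect outcome: (B, Y) with payoffs (13, 14).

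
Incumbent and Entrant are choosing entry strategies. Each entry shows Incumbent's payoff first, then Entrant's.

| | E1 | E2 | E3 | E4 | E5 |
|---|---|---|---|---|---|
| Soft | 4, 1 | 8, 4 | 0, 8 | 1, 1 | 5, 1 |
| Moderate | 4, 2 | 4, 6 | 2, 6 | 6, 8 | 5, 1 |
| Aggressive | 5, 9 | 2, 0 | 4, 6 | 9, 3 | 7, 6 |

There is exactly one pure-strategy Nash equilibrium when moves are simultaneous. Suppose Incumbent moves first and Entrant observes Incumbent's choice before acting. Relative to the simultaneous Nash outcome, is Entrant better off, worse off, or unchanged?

Entrant best-responds to each possible Incumbent move:
- Soft → Entrant plays E3 (best of 1, 4, 8, 1, 1); Incumbent gets 0.
- Moderate → Entrant plays E4 (best of 2, 6, 6, 8, 1); Incumbent gets 6.
- Aggressive → Entrant plays E1 (best of 9, 0, 6, 3, 6); Incumbent gets 5.
Maximizing over 0, 6, 5, Incumbent chooses Moderate. Subgame-perfect outcome: (Moderate, E4) with payoffs (6, 8).
Now find the simultaneous Nash equilibrium.
Incumbent's best replies: E1→Aggressive; E2→Soft; E3→Aggressive; E4→Aggressive; E5→Aggressive.
Entrant's best replies: Soft→E3; Moderate→E4; Aggressive→E1.
The unique mutual best reply is (Aggressive, E1), giving (5, 9).
Entrant earns 8 sequentially versus 9 at the Nash outcome: worse off.

worse off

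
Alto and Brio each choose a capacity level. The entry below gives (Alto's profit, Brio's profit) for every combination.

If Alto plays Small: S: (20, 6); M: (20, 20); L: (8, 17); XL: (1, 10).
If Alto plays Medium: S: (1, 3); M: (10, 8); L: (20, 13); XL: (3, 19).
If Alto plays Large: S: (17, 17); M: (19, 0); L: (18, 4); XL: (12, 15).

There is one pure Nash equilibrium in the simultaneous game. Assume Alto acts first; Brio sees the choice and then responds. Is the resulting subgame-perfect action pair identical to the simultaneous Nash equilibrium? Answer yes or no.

Brio best-responds to each possible Alto move:
- Small → Brio plays M (best of 6, 20, 17, 10); Alto gets 20.
- Medium → Brio plays XL (best of 3, 8, 13, 19); Alto gets 3.
- Large → Brio plays S (best of 17, 0, 4, 15); Alto gets 17.
Among 20, 3, 17, the best is 20 at Small. Subgame-perfect outcome: (Small, M) with payoffs (20, 20).
Now find the simultaneous Nash equilibrium.
Alto's best replies: S→Small; M→Small; L→Medium; XL→Large.
Brio's best replies: Small→M; Medium→XL; Large→S.
Only (Small, M) has each player best-responding; Nash payoffs (20, 20).
Sequential outcome (Small, M) coincides with the Nash profile (Small, M).

yes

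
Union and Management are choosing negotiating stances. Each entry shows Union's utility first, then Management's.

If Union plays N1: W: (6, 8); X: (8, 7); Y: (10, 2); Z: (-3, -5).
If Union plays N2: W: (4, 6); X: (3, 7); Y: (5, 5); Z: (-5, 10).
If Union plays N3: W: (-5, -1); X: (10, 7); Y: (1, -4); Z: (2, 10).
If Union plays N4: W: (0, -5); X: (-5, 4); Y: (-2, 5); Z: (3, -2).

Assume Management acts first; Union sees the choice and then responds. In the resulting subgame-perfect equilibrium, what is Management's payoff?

8

Backward induction with Management moving first.
- W: Union compares 6, 4, -5, 0 and picks N1; Management would get 8.
- X: Union compares 8, 3, 10, -5 and picks N3; Management would get 7.
- Y: Union compares 10, 5, 1, -2 and picks N1; Management would get 2.
- Z: Union compares -3, -5, 2, 3 and picks N4; Management would get -2.
Management's induced payoffs are 8, 7, 2, -2, so Management commits to W. Subgame-perfect outcome: (N1, W) with payoffs (6, 8).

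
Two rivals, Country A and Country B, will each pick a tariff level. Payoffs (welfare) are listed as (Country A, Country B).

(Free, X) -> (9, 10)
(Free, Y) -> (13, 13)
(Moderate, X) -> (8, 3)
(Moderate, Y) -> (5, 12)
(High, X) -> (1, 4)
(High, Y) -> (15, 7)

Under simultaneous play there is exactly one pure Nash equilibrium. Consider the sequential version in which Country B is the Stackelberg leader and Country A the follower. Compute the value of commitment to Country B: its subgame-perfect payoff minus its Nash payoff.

3

Work backward from Country A's decision.
- X: Country A compares 9, 8, 1 and picks Free; Country B would get 10.
- Y: Country A compares 13, 5, 15 and picks High; Country B would get 7.
Maximizing over 10, 7, Country B chooses X. Subgame-perfect outcome: (Free, X) with payoffs (9, 10).
For the simultaneous game, intersect best replies.
Country A's best replies: X→Free; Y→High.
Country B's best replies: Free→Y; Moderate→Y; High→Y.
The unique mutual best reply is (High, Y), giving (15, 7).
Country B's commitment gain: 10 − 7 = 3.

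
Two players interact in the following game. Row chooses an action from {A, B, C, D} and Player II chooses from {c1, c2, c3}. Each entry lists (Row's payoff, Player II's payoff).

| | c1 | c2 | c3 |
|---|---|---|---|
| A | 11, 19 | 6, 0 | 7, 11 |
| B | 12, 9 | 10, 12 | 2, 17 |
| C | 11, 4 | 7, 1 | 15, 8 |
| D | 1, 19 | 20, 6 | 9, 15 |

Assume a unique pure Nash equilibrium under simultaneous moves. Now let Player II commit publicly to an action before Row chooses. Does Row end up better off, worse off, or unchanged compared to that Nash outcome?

Backward induction with Player II moving first.
- c1 → Row plays B (best of 11, 12, 11, 1); Player II gets 9.
- c2 → Row plays D (best of 6, 10, 7, 20); Player II gets 6.
- c3 → Row plays C (best of 7, 2, 15, 9); Player II gets 8.
Player II's induced payoffs are 9, 6, 8, so Player II commits to c1. Subgame-perfect outcome: (B, c1) with payoffs (12, 9).
For the simultaneous game, intersect best replies.
Row's best replies: c1→B; c2→D; c3→C.
Player II's best replies: A→c1; B→c3; C→c3; D→c1.
The unique mutual best reply is (C, c3), giving (15, 8).
Row earns 12 sequentially versus 15 at the Nash outcome: worse off.

worse off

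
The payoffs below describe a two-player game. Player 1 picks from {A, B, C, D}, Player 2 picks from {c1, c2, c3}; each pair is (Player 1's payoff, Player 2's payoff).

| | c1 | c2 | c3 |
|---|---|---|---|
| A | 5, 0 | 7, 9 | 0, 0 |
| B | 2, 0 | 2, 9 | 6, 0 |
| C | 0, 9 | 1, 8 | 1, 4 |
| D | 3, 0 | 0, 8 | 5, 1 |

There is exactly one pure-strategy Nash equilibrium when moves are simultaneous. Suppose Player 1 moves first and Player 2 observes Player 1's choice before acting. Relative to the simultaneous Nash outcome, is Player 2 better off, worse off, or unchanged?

unchanged

Player 2 best-responds to each possible Player 1 move:
- A → Player 2 plays c2 (best of 0, 9, 0); Player 1 gets 7.
- B → Player 2 plays c2 (best of 0, 9, 0); Player 1 gets 2.
- C → Player 2 plays c1 (best of 9, 8, 4); Player 1 gets 0.
- D → Player 2 plays c2 (best of 0, 8, 1); Player 1 gets 0.
Maximizing over 7, 2, 0, 0, Player 1 chooses A. Subgame-perfect outcome: (A, c2) with payoffs (7, 9).
Now find the simultaneous Nash equilibrium.
Player 1's best replies: c1→A; c2→A; c3→B.
Player 2's best replies: A→c2; B→c2; C→c1; D→c2.
Only (A, c2) has each player best-responding; Nash payoffs (7, 9).
Player 2 earns 9 sequentially versus 9 at the Nash outcome: unchanged.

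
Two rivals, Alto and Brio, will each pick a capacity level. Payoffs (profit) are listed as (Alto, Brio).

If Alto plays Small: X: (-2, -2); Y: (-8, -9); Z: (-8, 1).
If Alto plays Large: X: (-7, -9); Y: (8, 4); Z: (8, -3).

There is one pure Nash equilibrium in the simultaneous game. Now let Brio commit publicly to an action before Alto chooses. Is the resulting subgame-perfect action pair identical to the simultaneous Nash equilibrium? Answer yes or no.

Alto best-responds to each possible Brio move:
- X: BR = Small, leader payoff -2.
- Y: BR = Large, leader payoff 4.
- Z: BR = Large, leader payoff -3.
Brio's induced payoffs are -2, 4, -3, so Brio commits to Y. Subgame-perfect outcome: (Large, Y) with payoffs (8, 4).
Under simultaneous play:
Alto's best replies: X→Small; Y→Large; Z→Large.
Brio's best replies: Small→Z; Large→Y.
The unique mutual best reply is (Large, Y), giving (8, 4).
Sequential outcome (Large, Y) coincides with the Nash profile (Large, Y).

yes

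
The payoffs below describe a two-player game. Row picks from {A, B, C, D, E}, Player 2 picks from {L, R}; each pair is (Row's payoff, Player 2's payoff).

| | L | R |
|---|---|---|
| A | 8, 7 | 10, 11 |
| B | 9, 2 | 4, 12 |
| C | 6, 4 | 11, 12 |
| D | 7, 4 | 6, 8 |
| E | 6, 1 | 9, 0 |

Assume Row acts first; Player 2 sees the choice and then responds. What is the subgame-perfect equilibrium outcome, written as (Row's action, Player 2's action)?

Work backward from Player 2's decision.
- A: Player 2 compares 7, 11 and picks R; Row would get 10.
- B: Player 2 compares 2, 12 and picks R; Row would get 4.
- C: Player 2 compares 4, 12 and picks R; Row would get 11.
- D: Player 2 compares 4, 8 and picks R; Row would get 6.
- E: Player 2 compares 1, 0 and picks L; Row would get 6.
Maximizing over 10, 4, 11, 6, 6, Row chooses C. Subgame-perfect outcome: (C, R) with payoffs (11, 12).

(C, R)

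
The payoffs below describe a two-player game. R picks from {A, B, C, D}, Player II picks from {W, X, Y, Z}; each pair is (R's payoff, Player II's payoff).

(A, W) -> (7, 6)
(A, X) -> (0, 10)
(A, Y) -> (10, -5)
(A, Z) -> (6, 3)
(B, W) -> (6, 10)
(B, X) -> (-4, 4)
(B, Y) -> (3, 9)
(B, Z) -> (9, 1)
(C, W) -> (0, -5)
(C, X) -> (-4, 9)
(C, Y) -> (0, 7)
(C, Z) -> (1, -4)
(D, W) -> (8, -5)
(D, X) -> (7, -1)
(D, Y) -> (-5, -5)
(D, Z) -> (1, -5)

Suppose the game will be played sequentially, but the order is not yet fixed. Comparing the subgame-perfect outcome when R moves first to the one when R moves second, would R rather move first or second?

If R leads: Player II's best replies are A→X, B→W, C→X, D→X; R's induced payoffs 0, 6, -4, 7; outcome (D, X), payoffs (7, -1).
If Player II leads: R's best replies are W→D, X→D, Y→A, Z→B; Player II's induced payoffs -5, -1, -5, 1; outcome (B, Z), payoffs (9, 1).
R gets 7 moving first and 9 moving second, so R prefers to move second.

second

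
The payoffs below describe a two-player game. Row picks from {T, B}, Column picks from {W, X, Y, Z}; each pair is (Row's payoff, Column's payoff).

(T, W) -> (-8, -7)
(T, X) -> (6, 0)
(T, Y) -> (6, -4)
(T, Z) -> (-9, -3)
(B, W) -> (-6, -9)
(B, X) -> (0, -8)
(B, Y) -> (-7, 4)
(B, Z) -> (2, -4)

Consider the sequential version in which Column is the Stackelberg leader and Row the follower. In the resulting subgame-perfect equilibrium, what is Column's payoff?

0

Row best-responds to each possible Column move:
- W: BR = B, leader payoff -9.
- X: BR = T, leader payoff 0.
- Y: BR = T, leader payoff -4.
- Z: BR = B, leader payoff -4.
Among -9, 0, -4, -4, the best is 0 at X. Subgame-perfect outcome: (T, X) with payoffs (6, 0).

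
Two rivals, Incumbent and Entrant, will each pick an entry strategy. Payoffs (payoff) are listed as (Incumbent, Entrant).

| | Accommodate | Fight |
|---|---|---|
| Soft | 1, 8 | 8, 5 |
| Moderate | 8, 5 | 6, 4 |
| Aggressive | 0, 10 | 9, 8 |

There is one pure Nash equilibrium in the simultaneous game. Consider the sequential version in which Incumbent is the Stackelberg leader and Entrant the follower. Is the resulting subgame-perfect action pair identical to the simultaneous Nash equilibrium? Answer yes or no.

Work backward from Entrant's decision.
- Soft → Entrant plays Accommodate (best of 8, 5); Incumbent gets 1.
- Moderate → Entrant plays Accommodate (best of 5, 4); Incumbent gets 8.
- Aggressive → Entrant plays Accommodate (best of 10, 8); Incumbent gets 0.
Among 1, 8, 0, the best is 8 at Moderate. Subgame-perfect outcome: (Moderate, Accommodate) with payoffs (8, 5).
For the simultaneous game, intersect best replies.
Incumbent's best replies: Accommodate→Moderate; Fight→Aggressive.
Entrant's best replies: Soft→Accommodate; Moderate→Accommodate; Aggressive→Accommodate.
The unique mutual best reply is (Moderate, Accommodate), giving (8, 5).
Sequential outcome (Moderate, Accommodate) coincides with the Nash profile (Moderate, Accommodate).

yes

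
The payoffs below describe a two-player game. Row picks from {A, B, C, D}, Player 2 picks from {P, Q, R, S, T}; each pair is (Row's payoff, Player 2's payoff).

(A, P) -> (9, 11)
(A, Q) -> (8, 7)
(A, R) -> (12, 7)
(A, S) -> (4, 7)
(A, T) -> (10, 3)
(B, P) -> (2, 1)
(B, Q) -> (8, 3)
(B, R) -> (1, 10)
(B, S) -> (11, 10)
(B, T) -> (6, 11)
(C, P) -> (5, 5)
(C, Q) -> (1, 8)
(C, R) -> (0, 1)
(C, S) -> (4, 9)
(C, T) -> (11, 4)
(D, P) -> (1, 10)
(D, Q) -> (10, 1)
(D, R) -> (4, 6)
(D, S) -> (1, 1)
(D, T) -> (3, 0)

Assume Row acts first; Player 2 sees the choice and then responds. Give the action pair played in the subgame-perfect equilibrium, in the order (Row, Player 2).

Solve by backward induction (Row leads).
- A → Player 2 plays P (best of 11, 7, 7, 7, 3); Row gets 9.
- B → Player 2 plays T (best of 1, 3, 10, 10, 11); Row gets 6.
- C → Player 2 plays S (best of 5, 8, 1, 9, 4); Row gets 4.
- D → Player 2 plays P (best of 10, 1, 6, 1, 0); Row gets 1.
Row's induced payoffs are 9, 6, 4, 1, so Row commits to A. Subgame-perfect outcome: (A, P) with payoffs (9, 11).

(A, P)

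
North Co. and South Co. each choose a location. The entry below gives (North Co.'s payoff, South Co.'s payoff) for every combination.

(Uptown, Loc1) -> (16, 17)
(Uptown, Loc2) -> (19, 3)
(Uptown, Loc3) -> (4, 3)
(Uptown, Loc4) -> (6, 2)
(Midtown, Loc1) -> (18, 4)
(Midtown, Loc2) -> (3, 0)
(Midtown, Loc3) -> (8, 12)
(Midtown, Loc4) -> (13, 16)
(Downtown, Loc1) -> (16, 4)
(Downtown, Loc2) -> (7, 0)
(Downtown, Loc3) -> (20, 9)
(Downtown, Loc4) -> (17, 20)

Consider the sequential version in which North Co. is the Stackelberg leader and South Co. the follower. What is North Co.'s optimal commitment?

Solve by backward induction (North Co. leads).
- Uptown → South Co. plays Loc1 (best of 17, 3, 3, 2); North Co. gets 16.
- Midtown → South Co. plays Loc4 (best of 4, 0, 12, 16); North Co. gets 13.
- Downtown → South Co. plays Loc4 (best of 4, 0, 9, 20); North Co. gets 17.
Maximizing over 16, 13, 17, North Co. chooses Downtown. Subgame-perfect outcome: (Downtown, Loc4) with payoffs (17, 20).

Downtown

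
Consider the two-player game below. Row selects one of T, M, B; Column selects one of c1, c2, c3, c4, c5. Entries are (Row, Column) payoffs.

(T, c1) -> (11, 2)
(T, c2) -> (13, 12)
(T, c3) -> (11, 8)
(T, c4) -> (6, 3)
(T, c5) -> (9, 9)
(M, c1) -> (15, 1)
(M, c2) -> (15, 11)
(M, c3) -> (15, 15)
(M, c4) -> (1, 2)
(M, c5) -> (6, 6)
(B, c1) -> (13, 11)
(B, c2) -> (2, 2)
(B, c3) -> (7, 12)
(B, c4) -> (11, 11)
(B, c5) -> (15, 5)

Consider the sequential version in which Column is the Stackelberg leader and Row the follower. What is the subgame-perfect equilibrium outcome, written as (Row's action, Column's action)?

(M, c3)

Solve by backward induction (Column leads).
- c1: BR = M, leader payoff 1.
- c2: BR = M, leader payoff 11.
- c3: BR = M, leader payoff 15.
- c4: BR = B, leader payoff 11.
- c5: BR = B, leader payoff 5.
Among 1, 11, 15, 11, 5, the best is 15 at c3. Subgame-perfect outcome: (M, c3) with payoffs (15, 15).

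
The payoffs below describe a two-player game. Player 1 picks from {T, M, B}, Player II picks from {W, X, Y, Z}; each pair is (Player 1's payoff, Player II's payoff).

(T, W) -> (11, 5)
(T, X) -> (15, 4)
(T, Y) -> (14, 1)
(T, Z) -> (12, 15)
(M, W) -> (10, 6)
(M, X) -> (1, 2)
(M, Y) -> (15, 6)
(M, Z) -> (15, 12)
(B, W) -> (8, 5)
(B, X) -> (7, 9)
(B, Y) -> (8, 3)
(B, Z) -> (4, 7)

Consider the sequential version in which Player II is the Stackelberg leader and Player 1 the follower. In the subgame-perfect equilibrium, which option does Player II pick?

Z

Player 1 best-responds to each possible Player II move:
- W → Player 1 plays T (best of 11, 10, 8); Player II gets 5.
- X → Player 1 plays T (best of 15, 1, 7); Player II gets 4.
- Y → Player 1 plays M (best of 14, 15, 8); Player II gets 6.
- Z → Player 1 plays M (best of 12, 15, 4); Player II gets 12.
Maximizing over 5, 4, 6, 12, Player II chooses Z. Subgame-perfect outcome: (M, Z) with payoffs (15, 12).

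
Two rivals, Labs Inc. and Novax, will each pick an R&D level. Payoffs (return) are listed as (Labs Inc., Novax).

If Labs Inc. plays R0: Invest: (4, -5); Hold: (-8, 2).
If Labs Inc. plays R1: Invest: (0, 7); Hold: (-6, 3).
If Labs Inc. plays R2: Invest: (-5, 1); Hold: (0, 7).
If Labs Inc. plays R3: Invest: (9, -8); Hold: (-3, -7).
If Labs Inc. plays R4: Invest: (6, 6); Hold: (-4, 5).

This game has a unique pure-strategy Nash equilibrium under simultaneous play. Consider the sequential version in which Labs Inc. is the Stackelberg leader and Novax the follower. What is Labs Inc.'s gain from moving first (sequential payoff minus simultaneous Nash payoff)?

6

Solve by backward induction (Labs Inc. leads).
- R0 → Novax plays Hold (best of -5, 2); Labs Inc. gets -8.
- R1 → Novax plays Invest (best of 7, 3); Labs Inc. gets 0.
- R2 → Novax plays Hold (best of 1, 7); Labs Inc. gets 0.
- R3 → Novax plays Hold (best of -8, -7); Labs Inc. gets -3.
- R4 → Novax plays Invest (best of 6, 5); Labs Inc. gets 6.
Maximizing over -8, 0, 0, -3, 6, Labs Inc. chooses R4. Subgame-perfect outcome: (R4, Invest) with payoffs (6, 6).
Under simultaneous play:
Labs Inc.'s best replies: Invest→R3; Hold→R2.
Novax's best replies: R0→Hold; R1→Invest; R2→Hold; R3→Hold; R4→Invest.
The unique mutual best reply is (R2, Hold), giving (0, 7).
Labs Inc.'s commitment gain: 6 − 0 = 6.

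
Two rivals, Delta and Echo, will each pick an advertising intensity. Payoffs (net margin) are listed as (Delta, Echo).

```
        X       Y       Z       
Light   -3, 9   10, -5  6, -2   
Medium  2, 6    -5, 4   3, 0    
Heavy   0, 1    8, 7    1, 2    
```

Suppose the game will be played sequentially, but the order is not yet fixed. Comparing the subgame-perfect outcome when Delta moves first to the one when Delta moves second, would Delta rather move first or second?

first

If Delta leads: Echo's best replies are Light→X, Medium→X, Heavy→Y; Delta's induced payoffs -3, 2, 8; outcome (Heavy, Y), payoffs (8, 7).
If Echo leads: Delta's best replies are X→Medium, Y→Light, Z→Light; Echo's induced payoffs 6, -5, -2; outcome (Medium, X), payoffs (2, 6).
Delta gets 8 moving first and 2 moving second, so Delta prefers to move first.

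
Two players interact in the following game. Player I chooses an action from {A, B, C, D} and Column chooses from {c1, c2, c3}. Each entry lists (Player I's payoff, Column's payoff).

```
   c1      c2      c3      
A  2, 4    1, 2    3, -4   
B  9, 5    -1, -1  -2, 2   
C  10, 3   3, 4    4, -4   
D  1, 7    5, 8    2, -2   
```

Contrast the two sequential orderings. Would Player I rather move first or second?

If Player I leads: Column's best replies are A→c1, B→c1, C→c2, D→c2; Player I's induced payoffs 2, 9, 3, 5; outcome (B, c1), payoffs (9, 5).
If Column leads: Player I's best replies are c1→C, c2→D, c3→C; Column's induced payoffs 3, 8, -4; outcome (D, c2), payoffs (5, 8).
Player I gets 9 moving first and 5 moving second, so Player I prefers to move first.

first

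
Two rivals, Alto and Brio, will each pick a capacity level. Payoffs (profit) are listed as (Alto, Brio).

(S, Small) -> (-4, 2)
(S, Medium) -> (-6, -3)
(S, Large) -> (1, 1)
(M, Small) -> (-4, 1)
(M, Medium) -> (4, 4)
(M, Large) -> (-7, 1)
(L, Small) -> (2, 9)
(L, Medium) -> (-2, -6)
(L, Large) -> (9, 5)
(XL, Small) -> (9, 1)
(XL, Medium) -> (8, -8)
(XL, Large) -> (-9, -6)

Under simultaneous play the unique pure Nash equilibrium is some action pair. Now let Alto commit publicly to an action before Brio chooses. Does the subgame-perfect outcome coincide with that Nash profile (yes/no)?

Solve by backward induction (Alto leads).
- S: BR = Small, leader payoff -4.
- M: BR = Medium, leader payoff 4.
- L: BR = Small, leader payoff 2.
- XL: BR = Small, leader payoff 9.
Among -4, 4, 2, 9, the best is 9 at XL. Subgame-perfect outcome: (XL, Small) with payoffs (9, 1).
For the simultaneous game, intersect best replies.
Alto's best replies: Small→XL; Medium→XL; Large→L.
Brio's best replies: S→Small; M→Medium; L→Small; XL→Small.
Only (XL, Small) has each player best-responding; Nash payoffs (9, 1).
Sequential outcome (XL, Small) coincides with the Nash profile (XL, Small).

yes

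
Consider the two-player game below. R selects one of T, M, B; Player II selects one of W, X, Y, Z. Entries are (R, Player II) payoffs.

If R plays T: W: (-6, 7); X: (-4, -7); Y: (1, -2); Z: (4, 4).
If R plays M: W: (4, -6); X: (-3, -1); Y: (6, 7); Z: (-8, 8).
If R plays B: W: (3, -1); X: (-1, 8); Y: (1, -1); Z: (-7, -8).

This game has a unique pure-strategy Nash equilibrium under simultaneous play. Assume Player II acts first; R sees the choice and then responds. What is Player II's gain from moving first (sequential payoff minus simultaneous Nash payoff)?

0

Solve by backward induction (Player II leads).
- W → R plays M (best of -6, 4, 3); Player II gets -6.
- X → R plays B (best of -4, -3, -1); Player II gets 8.
- Y → R plays M (best of 1, 6, 1); Player II gets 7.
- Z → R plays T (best of 4, -8, -7); Player II gets 4.
Maximizing over -6, 8, 7, 4, Player II chooses X. Subgame-perfect outcome: (B, X) with payoffs (-1, 8).
Under simultaneous play:
R's best replies: W→M; X→B; Y→M; Z→T.
Player II's best replies: T→W; M→Z; B→X.
The unique mutual best reply is (B, X), giving (-1, 8).
Player II's commitment gain: 8 − 8 = 0.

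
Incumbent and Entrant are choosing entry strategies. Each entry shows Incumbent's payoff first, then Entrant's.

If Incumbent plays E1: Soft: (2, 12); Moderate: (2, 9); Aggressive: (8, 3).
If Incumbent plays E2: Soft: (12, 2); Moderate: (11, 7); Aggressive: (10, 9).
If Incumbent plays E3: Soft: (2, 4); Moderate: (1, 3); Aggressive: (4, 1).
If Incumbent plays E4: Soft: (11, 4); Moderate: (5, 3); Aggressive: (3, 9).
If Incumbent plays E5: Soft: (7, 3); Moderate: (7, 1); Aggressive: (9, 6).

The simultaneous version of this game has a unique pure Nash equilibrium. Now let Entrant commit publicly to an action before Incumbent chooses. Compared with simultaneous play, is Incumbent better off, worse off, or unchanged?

Incumbent best-responds to each possible Entrant move:
- Soft: BR = E2, leader payoff 2.
- Moderate: BR = E2, leader payoff 7.
- Aggressive: BR = E2, leader payoff 9.
Entrant's induced payoffs are 2, 7, 9, so Entrant commits to Aggressive. Subgame-perfect outcome: (E2, Aggressive) with payoffs (10, 9).
For the simultaneous game, intersect best replies.
Incumbent's best replies: Soft→E2; Moderate→E2; Aggressive→E2.
Entrant's best replies: E1→Soft; E2→Aggressive; E3→Soft; E4→Aggressive; E5→Aggressive.
The unique mutual best reply is (E2, Aggressive), giving (10, 9).
Incumbent earns 10 sequentially versus 10 at the Nash outcome: unchanged.

unchanged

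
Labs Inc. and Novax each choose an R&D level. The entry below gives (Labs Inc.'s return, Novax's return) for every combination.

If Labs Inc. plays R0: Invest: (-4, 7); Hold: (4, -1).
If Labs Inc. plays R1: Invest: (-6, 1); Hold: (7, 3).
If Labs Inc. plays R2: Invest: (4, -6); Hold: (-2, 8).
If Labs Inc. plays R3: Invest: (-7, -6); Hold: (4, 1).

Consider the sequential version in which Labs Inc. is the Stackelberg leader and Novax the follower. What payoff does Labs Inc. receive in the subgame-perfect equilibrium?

7

Backward induction with Labs Inc. moving first.
- R0: Novax compares 7, -1 and picks Invest; Labs Inc. would get -4.
- R1: Novax compares 1, 3 and picks Hold; Labs Inc. would get 7.
- R2: Novax compares -6, 8 and picks Hold; Labs Inc. would get -2.
- R3: Novax compares -6, 1 and picks Hold; Labs Inc. would get 4.
Maximizing over -4, 7, -2, 4, Labs Inc. chooses R1. Subgame-perfect outcome: (R1, Hold) with payoffs (7, 3).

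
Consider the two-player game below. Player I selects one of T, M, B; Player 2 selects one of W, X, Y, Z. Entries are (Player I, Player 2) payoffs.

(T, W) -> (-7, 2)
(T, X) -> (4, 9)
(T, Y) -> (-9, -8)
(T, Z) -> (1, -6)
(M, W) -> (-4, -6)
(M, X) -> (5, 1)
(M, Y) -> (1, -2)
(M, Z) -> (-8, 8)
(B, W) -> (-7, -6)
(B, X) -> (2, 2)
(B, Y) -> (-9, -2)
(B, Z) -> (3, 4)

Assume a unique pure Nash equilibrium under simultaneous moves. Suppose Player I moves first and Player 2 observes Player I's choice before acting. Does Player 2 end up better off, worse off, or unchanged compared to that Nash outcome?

Backward induction with Player I moving first.
- T: BR = X, leader payoff 4.
- M: BR = Z, leader payoff -8.
- B: BR = Z, leader payoff 3.
Among 4, -8, 3, the best is 4 at T. Subgame-perfect outcome: (T, X) with payoffs (4, 9).
Now find the simultaneous Nash equilibrium.
Player I's best replies: W→M; X→M; Y→M; Z→B.
Player 2's best replies: T→X; M→Z; B→Z.
The unique mutual best reply is (B, Z), giving (3, 4).
Player 2 earns 9 sequentially versus 4 at the Nash outcome: better off.

better off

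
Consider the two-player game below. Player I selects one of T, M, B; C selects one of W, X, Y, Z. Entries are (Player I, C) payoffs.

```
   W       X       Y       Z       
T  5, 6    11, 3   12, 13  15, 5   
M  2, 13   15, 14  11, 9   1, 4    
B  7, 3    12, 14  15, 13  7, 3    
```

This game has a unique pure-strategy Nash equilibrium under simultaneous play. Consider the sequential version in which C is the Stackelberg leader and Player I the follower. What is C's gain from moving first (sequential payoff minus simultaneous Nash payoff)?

Player I best-responds to each possible C move:
- W: BR = B, leader payoff 3.
- X: BR = M, leader payoff 14.
- Y: BR = B, leader payoff 13.
- Z: BR = T, leader payoff 5.
Among 3, 14, 13, 5, the best is 14 at X. Subgame-perfect outcome: (M, X) with payoffs (15, 14).
Under simultaneous play:
Player I's best replies: W→B; X→M; Y→B; Z→T.
C's best replies: T→Y; M→X; B→X.
Only (M, X) has each player best-responding; Nash payoffs (15, 14).
C's commitment gain: 14 − 14 = 0.

0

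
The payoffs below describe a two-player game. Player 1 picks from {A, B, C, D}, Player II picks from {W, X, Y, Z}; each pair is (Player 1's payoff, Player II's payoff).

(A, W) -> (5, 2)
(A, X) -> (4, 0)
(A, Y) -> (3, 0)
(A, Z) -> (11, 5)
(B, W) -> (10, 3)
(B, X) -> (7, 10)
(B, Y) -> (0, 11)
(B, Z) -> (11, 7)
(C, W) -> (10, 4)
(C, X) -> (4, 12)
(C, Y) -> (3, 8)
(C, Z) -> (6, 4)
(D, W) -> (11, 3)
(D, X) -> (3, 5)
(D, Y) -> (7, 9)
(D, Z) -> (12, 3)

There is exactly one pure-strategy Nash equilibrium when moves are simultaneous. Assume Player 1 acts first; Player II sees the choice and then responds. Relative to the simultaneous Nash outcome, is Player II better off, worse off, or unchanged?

Solve by backward induction (Player 1 leads).
- A → Player II plays Z (best of 2, 0, 0, 5); Player 1 gets 11.
- B → Player II plays Y (best of 3, 10, 11, 7); Player 1 gets 0.
- C → Player II plays X (best of 4, 12, 8, 4); Player 1 gets 4.
- D → Player II plays Y (best of 3, 5, 9, 3); Player 1 gets 7.
Player 1's induced payoffs are 11, 0, 4, 7, so Player 1 commits to A. Subgame-perfect outcome: (A, Z) with payoffs (11, 5).
Now find the simultaneous Nash equilibrium.
Player 1's best replies: W→D; X→B; Y→D; Z→D.
Player II's best replies: A→Z; B→Y; C→X; D→Y.
The unique mutual best reply is (D, Y), giving (7, 9).
Player II earns 5 sequentially versus 9 at the Nash outcome: worse off.

worse off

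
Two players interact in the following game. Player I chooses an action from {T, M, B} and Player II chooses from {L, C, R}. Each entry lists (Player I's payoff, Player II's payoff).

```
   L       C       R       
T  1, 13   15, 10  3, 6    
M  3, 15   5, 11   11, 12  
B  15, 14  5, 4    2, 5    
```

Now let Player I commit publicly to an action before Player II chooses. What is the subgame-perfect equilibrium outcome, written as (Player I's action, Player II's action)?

Backward induction with Player I moving first.
- T → Player II plays L (best of 13, 10, 6); Player I gets 1.
- M → Player II plays L (best of 15, 11, 12); Player I gets 3.
- B → Player II plays L (best of 14, 4, 5); Player I gets 15.
Among 1, 3, 15, the best is 15 at B. Subgame-perfect outcome: (B, L) with payoffs (15, 14).

(B, L)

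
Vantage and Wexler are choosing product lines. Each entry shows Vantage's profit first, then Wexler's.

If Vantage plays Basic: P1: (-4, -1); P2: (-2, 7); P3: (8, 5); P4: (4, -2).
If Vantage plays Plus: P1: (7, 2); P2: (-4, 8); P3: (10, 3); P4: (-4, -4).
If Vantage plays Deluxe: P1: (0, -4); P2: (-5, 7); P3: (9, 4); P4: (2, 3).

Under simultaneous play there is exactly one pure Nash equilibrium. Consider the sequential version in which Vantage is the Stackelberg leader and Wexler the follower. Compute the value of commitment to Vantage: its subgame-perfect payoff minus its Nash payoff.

Solve by backward induction (Vantage leads).
- Basic: Wexler compares -1, 7, 5, -2 and picks P2; Vantage would get -2.
- Plus: Wexler compares 2, 8, 3, -4 and picks P2; Vantage would get -4.
- Deluxe: Wexler compares -4, 7, 4, 3 and picks P2; Vantage would get -5.
Among -2, -4, -5, the best is -2 at Basic. Subgame-perfect outcome: (Basic, P2) with payoffs (-2, 7).
For the simultaneous game, intersect best replies.
Vantage's best replies: P1→Plus; P2→Basic; P3→Plus; P4→Basic.
Wexler's best replies: Basic→P2; Plus→P2; Deluxe→P2.
Only (Basic, P2) has each player best-responding; Nash payoffs (-2, 7).
Vantage's commitment gain: -2 − -2 = 0.

0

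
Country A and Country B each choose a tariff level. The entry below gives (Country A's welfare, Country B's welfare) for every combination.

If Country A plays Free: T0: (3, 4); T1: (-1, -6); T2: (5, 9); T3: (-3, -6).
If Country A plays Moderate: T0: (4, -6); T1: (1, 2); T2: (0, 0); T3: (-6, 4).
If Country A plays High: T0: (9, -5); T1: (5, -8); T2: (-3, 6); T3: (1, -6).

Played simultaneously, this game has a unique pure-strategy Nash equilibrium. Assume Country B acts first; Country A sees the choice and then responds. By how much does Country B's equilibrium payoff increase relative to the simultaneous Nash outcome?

Work backward from Country A's decision.
- T0 → Country A plays High (best of 3, 4, 9); Country B gets -5.
- T1 → Country A plays High (best of -1, 1, 5); Country B gets -8.
- T2 → Country A plays Free (best of 5, 0, -3); Country B gets 9.
- T3 → Country A plays High (best of -3, -6, 1); Country B gets -6.
Maximizing over -5, -8, 9, -6, Country B chooses T2. Subgame-perfect outcome: (Free, T2) with payoffs (5, 9).
For the simultaneous game, intersect best replies.
Country A's best replies: T0→High; T1→High; T2→Free; T3→High.
Country B's best replies: Free→T2; Moderate→T3; High→T2.
The unique mutual best reply is (Free, T2), giving (5, 9).
Country B's commitment gain: 9 − 9 = 0.

0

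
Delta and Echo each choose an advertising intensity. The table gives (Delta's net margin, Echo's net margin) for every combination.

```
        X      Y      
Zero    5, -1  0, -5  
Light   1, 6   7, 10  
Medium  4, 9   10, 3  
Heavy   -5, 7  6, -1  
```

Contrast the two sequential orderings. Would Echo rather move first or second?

second

If Delta leads: Echo's best replies are Zero→X, Light→Y, Medium→X, Heavy→X; Delta's induced payoffs 5, 7, 4, -5; outcome (Light, Y), payoffs (7, 10).
If Echo leads: Delta's best replies are X→Zero, Y→Medium; Echo's induced payoffs -1, 3; outcome (Medium, Y), payoffs (10, 3).
Echo gets 3 moving first and 10 moving second, so Echo prefers to move second.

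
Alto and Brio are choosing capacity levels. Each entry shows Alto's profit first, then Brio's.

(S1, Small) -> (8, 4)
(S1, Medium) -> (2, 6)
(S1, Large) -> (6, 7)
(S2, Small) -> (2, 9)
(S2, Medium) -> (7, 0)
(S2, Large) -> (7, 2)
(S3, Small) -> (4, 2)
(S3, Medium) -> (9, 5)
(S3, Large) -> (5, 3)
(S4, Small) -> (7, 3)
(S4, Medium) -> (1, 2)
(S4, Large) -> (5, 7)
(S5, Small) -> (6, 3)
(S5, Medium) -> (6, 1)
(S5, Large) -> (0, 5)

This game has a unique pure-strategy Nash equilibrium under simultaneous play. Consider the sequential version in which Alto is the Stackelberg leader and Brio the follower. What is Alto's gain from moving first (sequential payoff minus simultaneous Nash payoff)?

0

Brio best-responds to each possible Alto move:
- S1: Brio compares 4, 6, 7 and picks Large; Alto would get 6.
- S2: Brio compares 9, 0, 2 and picks Small; Alto would get 2.
- S3: Brio compares 2, 5, 3 and picks Medium; Alto would get 9.
- S4: Brio compares 3, 2, 7 and picks Large; Alto would get 5.
- S5: Brio compares 3, 1, 5 and picks Large; Alto would get 0.
Maximizing over 6, 2, 9, 5, 0, Alto chooses S3. Subgame-perfect outcome: (S3, Medium) with payoffs (9, 5).
For the simultaneous game, intersect best replies.
Alto's best replies: Small→S1; Medium→S3; Large→S2.
Brio's best replies: S1→Large; S2→Small; S3→Medium; S4→Large; S5→Large.
Only (S3, Medium) has each player best-responding; Nash payoffs (9, 5).
Alto's commitment gain: 9 − 9 = 0.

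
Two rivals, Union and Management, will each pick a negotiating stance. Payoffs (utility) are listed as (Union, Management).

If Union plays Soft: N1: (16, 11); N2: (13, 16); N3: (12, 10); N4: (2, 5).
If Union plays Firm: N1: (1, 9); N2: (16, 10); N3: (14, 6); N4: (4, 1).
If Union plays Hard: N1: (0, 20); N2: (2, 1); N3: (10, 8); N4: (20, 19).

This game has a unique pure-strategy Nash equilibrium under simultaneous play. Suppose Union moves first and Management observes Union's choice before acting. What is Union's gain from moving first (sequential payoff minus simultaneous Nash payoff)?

0

Solve by backward induction (Union leads).
- Soft: Management compares 11, 16, 10, 5 and picks N2; Union would get 13.
- Firm: Management compares 9, 10, 6, 1 and picks N2; Union would get 16.
- Hard: Management compares 20, 1, 8, 19 and picks N1; Union would get 0.
Maximizing over 13, 16, 0, Union chooses Firm. Subgame-perfect outcome: (Firm, N2) with payoffs (16, 10).
Now find the simultaneous Nash equilibrium.
Union's best replies: N1→Soft; N2→Firm; N3→Firm; N4→Hard.
Management's best replies: Soft→N2; Firm→N2; Hard→N1.
Only (Firm, N2) has each player best-responding; Nash payoffs (16, 10).
Union's commitment gain: 16 − 16 = 0.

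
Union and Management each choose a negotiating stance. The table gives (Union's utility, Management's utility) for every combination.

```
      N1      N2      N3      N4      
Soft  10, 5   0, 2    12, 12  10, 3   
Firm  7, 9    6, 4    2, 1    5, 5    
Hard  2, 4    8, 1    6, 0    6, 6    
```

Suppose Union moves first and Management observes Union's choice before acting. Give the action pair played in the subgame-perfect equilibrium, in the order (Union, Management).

Work backward from Management's decision.
- Soft → Management plays N3 (best of 5, 2, 12, 3); Union gets 12.
- Firm → Management plays N1 (best of 9, 4, 1, 5); Union gets 7.
- Hard → Management plays N4 (best of 4, 1, 0, 6); Union gets 6.
Among 12, 7, 6, the best is 12 at Soft. Subgame-perfect outcome: (Soft, N3) with payoffs (12, 12).

(Soft, N3)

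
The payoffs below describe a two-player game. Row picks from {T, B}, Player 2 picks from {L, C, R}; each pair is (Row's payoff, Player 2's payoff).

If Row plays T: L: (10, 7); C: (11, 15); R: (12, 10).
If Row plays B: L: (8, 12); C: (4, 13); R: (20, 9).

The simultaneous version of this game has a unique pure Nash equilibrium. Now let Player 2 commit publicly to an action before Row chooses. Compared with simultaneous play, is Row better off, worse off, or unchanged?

Row best-responds to each possible Player 2 move:
- L: BR = T, leader payoff 7.
- C: BR = T, leader payoff 15.
- R: BR = B, leader payoff 9.
Player 2's induced payoffs are 7, 15, 9, so Player 2 commits to C. Subgame-perfect outcome: (T, C) with payoffs (11, 15).
Under simultaneous play:
Row's best replies: L→T; C→T; R→B.
Player 2's best replies: T→C; B→C.
Only (T, C) has each player best-responding; Nash payoffs (11, 15).
Row earns 11 sequentially versus 11 at the Nash outcome: unchanged.

unchanged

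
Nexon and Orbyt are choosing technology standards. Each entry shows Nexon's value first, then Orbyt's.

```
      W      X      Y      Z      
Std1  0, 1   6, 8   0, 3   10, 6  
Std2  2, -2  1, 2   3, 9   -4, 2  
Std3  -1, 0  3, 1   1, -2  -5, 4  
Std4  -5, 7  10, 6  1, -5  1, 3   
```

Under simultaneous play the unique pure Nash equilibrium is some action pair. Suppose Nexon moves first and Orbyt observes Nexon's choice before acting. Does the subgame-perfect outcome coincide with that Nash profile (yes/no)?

no

Backward induction with Nexon moving first.
- Std1: BR = X, leader payoff 6.
- Std2: BR = Y, leader payoff 3.
- Std3: BR = Z, leader payoff -5.
- Std4: BR = W, leader payoff -5.
Nexon's induced payoffs are 6, 3, -5, -5, so Nexon commits to Std1. Subgame-perfect outcome: (Std1, X) with payoffs (6, 8).
For the simultaneous game, intersect best replies.
Nexon's best replies: W→Std2; X→Std4; Y→Std2; Z→Std1.
Orbyt's best replies: Std1→X; Std2→Y; Std3→Z; Std4→W.
Only (Std2, Y) has each player best-responding; Nash payoffs (3, 9).
Sequential outcome (Std1, X) differs from the Nash profile (Std2, Y).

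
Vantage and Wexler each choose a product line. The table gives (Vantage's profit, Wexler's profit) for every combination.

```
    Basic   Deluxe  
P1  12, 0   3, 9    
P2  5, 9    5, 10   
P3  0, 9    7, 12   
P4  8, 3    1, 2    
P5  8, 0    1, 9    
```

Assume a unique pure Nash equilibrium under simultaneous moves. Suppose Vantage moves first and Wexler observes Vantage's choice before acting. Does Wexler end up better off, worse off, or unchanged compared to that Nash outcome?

worse off

Solve by backward induction (Vantage leads).
- P1: Wexler compares 0, 9 and picks Deluxe; Vantage would get 3.
- P2: Wexler compares 9, 10 and picks Deluxe; Vantage would get 5.
- P3: Wexler compares 9, 12 and picks Deluxe; Vantage would get 7.
- P4: Wexler compares 3, 2 and picks Basic; Vantage would get 8.
- P5: Wexler compares 0, 9 and picks Deluxe; Vantage would get 1.
Vantage's induced payoffs are 3, 5, 7, 8, 1, so Vantage commits to P4. Subgame-perfect outcome: (P4, Basic) with payoffs (8, 3).
Now find the simultaneous Nash equilibrium.
Vantage's best replies: Basic→P1; Deluxe→P3.
Wexler's best replies: P1→Deluxe; P2→Deluxe; P3→Deluxe; P4→Basic; P5→Deluxe.
Only (P3, Deluxe) has each player best-responding; Nash payoffs (7, 12).
Wexler earns 3 sequentially versus 12 at the Nash outcome: worse off.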